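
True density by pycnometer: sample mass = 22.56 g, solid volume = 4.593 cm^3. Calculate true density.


TD = 22.56 / 4.593 = 4.912 g/cm^3

4.912


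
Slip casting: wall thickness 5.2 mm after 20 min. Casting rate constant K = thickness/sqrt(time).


K = 5.2 / sqrt(20) = 5.2 / 4.4721 = 1.163 mm/min^0.5

1.163


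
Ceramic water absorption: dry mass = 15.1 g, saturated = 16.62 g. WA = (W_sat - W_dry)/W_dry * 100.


WA = (16.62 - 15.1) / 15.1 * 100 = 10.07%

10.07


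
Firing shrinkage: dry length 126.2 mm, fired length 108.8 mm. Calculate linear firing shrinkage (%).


FS = (126.2 - 108.8) / 126.2 * 100 = 13.79%

13.79


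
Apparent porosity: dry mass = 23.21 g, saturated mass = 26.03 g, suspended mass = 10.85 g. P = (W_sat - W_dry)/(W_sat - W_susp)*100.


P = (26.03 - 23.21) / (26.03 - 10.85) * 100 = 2.82 / 15.18 * 100 = 18.6%

18.6


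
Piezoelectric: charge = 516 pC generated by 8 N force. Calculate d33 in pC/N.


d33 = 516 / 8 = 64.5 pC/N

64.5


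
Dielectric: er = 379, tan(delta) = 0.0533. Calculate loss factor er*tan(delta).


Loss = 379 * 0.0533 = 20.201

20.201


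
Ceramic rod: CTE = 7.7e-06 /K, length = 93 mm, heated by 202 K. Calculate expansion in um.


dL = 7.7e-06 * 93 * 202 * 1000 = 144.652 um

144.652


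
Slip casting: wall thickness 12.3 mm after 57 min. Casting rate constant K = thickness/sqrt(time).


K = 12.3 / sqrt(57) = 12.3 / 7.5498 = 1.629 mm/min^0.5

1.629


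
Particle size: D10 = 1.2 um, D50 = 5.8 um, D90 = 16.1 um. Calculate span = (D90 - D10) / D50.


Span = (16.1 - 1.2) / 5.8 = 14.9 / 5.8 = 2.569

2.569


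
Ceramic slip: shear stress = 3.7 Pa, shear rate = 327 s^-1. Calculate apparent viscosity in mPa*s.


eta = tau/gamma * 1000 = 3.7/327 * 1000 = 11.3 mPa*s

11.3


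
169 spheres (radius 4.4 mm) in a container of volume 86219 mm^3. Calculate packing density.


V_sphere = 4/3*pi*4.4^3 = 356.8179 mm^3
Total V = 169*356.8179 = 60302.2251 mm^3
PD = 60302.2251 / 86219 = 0.699

0.699


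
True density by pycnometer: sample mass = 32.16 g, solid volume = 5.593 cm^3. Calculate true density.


TD = 32.16 / 5.593 = 5.75 g/cm^3

5.75


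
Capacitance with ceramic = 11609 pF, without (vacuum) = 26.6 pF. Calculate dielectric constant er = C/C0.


er = 11609 / 26.6 = 436.43

436.43


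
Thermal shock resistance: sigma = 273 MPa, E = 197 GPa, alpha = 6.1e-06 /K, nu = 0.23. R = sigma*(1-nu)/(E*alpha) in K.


R = 273*(1-0.23)/(197*1000*6.1e-06) = 175 K

175


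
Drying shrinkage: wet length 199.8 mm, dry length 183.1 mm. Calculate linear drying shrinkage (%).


DS = (199.8 - 183.1) / 199.8 * 100 = 8.36%

8.36


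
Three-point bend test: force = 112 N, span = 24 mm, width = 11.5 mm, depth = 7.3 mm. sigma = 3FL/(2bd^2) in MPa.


sigma = 3*112*24/(2*11.5*7.3^2) = 6.6 MPa

6.6


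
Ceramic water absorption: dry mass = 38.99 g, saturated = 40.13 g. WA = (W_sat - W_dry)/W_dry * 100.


WA = (40.13 - 38.99) / 38.99 * 100 = 2.92%

2.92


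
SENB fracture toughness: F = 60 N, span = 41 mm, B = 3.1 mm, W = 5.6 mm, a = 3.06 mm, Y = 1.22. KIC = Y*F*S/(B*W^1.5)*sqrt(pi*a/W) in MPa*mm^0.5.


KIC = 1.22*60*41/(3.1*5.6^1.5)*sqrt(pi*3.06/5.6) = 95.72

95.72


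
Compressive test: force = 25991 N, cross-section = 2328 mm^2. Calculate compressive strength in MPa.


CS = 25991 / 2328 = 11.2 MPa

11.2


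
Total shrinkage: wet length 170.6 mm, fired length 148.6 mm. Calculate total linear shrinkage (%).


TS = (170.6 - 148.6) / 170.6 * 100 = 12.9%

12.9


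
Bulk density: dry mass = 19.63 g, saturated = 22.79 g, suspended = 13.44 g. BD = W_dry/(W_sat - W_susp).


BD = 19.63 / (22.79 - 13.44) = 19.63 / 9.35 = 2.099 g/cm^3

2.099


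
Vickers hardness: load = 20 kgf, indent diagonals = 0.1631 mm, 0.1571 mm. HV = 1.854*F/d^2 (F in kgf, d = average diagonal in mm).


d_avg = (0.1631+0.1571)/2 = 0.1601 mm
HV = 1.854*20/0.1601^2 = 1447

1447


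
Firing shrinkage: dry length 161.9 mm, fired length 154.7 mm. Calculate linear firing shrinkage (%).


FS = (161.9 - 154.7) / 161.9 * 100 = 4.45%

4.45


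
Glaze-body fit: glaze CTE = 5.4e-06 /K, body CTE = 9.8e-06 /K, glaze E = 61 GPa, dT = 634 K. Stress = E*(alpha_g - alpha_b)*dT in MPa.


Stress = 61*1000*(5.4e-06 - 9.8e-06)*634 = -170.2 MPa

-170.2


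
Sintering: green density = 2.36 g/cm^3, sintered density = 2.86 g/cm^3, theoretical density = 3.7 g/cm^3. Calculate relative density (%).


Relative = 2.86 / 3.7 * 100 = 77.3%

77.3


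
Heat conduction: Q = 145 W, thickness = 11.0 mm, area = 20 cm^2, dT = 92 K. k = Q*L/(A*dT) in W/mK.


k = 145*11.0/1000/(20/10000*92) = 8.67 W/mK

8.67


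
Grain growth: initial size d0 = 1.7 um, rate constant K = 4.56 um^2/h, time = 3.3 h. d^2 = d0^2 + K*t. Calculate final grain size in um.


d^2 = 1.7^2 + 4.56*3.3 = 17.938
d = sqrt(17.938) = 4.24 um

4.24


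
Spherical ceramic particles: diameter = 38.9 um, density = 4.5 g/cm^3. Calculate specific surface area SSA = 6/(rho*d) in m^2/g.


SSA = 6 / (4.5 * 38.9) = 0.034 m^2/g

0.034


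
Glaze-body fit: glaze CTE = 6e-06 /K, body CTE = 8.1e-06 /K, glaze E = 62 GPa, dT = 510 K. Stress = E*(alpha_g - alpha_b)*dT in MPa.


Stress = 62*1000*(6e-06 - 8.1e-06)*510 = -66.4 MPa

-66.4


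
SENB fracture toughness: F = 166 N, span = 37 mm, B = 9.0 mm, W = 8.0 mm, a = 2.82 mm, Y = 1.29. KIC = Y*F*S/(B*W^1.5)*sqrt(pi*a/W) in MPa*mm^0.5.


KIC = 1.29*166*37/(9.0*8.0^1.5)*sqrt(pi*2.82/8.0) = 40.94

40.94


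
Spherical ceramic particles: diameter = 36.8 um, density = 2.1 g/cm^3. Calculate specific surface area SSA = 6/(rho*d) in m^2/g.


SSA = 6 / (2.1 * 36.8) = 0.078 m^2/g

0.078


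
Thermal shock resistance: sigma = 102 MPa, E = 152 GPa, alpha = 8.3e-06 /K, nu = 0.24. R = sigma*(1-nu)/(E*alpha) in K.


R = 102*(1-0.24)/(152*1000*8.3e-06) = 61 K

61


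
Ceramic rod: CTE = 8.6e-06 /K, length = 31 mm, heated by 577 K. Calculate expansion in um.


dL = 8.6e-06 * 31 * 577 * 1000 = 153.828 um

153.828


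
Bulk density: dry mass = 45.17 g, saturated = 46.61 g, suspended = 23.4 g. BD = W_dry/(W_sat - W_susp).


BD = 45.17 / (46.61 - 23.4) = 45.17 / 23.21 = 1.946 g/cm^3

1.946


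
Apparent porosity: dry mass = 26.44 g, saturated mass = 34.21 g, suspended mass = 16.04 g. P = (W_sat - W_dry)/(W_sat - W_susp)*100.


P = (34.21 - 26.44) / (34.21 - 16.04) * 100 = 7.77 / 18.17 * 100 = 42.8%

42.8


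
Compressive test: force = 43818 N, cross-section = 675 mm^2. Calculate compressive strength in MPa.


CS = 43818 / 675 = 64.9 MPa

64.9


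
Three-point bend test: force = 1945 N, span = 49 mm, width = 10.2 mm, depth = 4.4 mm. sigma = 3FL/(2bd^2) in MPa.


sigma = 3*1945*49/(2*10.2*4.4^2) = 723.9 MPa

723.9


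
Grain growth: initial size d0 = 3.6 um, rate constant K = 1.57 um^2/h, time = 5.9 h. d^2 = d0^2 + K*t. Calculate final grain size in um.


d^2 = 3.6^2 + 1.57*5.9 = 22.223
d = sqrt(22.223) = 4.71 um

4.71


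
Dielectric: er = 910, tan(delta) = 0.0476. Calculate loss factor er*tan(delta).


Loss = 910 * 0.0476 = 43.316

43.316


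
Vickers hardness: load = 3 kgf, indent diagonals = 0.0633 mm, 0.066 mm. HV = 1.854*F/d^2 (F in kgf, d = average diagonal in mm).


d_avg = (0.0633+0.066)/2 = 0.06465 mm
HV = 1.854*3/0.06465^2 = 1331

1331


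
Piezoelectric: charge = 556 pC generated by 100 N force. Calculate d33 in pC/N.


d33 = 556 / 100 = 5.6 pC/N

5.6


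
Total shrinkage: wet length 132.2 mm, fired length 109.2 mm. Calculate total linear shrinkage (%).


TS = (132.2 - 109.2) / 132.2 * 100 = 17.4%

17.4


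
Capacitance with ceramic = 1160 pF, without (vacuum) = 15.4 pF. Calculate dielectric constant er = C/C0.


er = 1160 / 15.4 = 75.32

75.32


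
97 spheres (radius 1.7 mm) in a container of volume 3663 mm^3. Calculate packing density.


V_sphere = 4/3*pi*1.7^3 = 20.5795 mm^3
Total V = 97*20.5795 = 1996.2115 mm^3
PD = 1996.2115 / 3663 = 0.545

0.545


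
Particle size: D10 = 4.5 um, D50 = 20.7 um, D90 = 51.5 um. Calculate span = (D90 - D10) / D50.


Span = (51.5 - 4.5) / 20.7 = 47.0 / 20.7 = 2.271

2.271


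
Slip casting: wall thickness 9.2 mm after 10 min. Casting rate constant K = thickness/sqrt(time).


K = 9.2 / sqrt(10) = 9.2 / 3.1623 = 2.909 mm/min^0.5

2.909


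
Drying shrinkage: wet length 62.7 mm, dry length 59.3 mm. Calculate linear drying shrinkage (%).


DS = (62.7 - 59.3) / 62.7 * 100 = 5.42%

5.42


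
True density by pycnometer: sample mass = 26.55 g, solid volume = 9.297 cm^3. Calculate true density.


TD = 26.55 / 9.297 = 2.856 g/cm^3

2.856


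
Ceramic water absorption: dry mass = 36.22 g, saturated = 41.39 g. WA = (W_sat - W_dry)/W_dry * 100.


WA = (41.39 - 36.22) / 36.22 * 100 = 14.27%

14.27


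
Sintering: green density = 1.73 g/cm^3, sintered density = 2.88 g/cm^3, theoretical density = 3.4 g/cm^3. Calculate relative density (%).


Relative = 2.88 / 3.4 * 100 = 84.7%

84.7


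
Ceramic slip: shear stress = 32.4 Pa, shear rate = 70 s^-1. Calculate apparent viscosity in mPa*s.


eta = tau/gamma * 1000 = 32.4/70 * 1000 = 462.9 mPa*s

462.9


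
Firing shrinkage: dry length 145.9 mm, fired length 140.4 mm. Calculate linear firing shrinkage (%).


FS = (145.9 - 140.4) / 145.9 * 100 = 3.77%

3.77


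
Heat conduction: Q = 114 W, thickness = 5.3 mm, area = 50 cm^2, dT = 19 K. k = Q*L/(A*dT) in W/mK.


k = 114*5.3/1000/(50/10000*19) = 6.36 W/mK

6.36


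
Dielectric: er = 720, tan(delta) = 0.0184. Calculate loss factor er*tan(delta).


Loss = 720 * 0.0184 = 13.248

13.248


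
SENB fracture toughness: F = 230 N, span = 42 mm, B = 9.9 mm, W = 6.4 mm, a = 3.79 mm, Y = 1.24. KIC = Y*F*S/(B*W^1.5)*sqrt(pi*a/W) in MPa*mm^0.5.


KIC = 1.24*230*42/(9.9*6.4^1.5)*sqrt(pi*3.79/6.4) = 101.93

101.93


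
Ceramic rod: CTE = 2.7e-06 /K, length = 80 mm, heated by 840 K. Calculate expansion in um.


dL = 2.7e-06 * 80 * 840 * 1000 = 181.44 um

181.44


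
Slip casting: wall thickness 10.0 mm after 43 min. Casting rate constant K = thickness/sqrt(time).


K = 10.0 / sqrt(43) = 10.0 / 6.5574 = 1.525 mm/min^0.5

1.525


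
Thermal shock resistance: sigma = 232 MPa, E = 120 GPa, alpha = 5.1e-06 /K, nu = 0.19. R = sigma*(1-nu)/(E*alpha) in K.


R = 232*(1-0.19)/(120*1000*5.1e-06) = 307 K

307


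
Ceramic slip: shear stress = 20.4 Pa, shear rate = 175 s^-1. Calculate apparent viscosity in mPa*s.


eta = tau/gamma * 1000 = 20.4/175 * 1000 = 116.6 mPa*s

116.6


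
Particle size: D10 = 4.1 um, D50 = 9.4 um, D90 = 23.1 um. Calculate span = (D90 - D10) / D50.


Span = (23.1 - 4.1) / 9.4 = 19.0 / 9.4 = 2.021

2.021


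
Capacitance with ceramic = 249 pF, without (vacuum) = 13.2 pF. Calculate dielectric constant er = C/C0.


er = 249 / 13.2 = 18.86

18.86


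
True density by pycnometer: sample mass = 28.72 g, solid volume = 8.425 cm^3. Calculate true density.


TD = 28.72 / 8.425 = 3.409 g/cm^3

3.409


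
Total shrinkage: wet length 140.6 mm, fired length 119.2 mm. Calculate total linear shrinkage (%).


TS = (140.6 - 119.2) / 140.6 * 100 = 15.22%

15.22


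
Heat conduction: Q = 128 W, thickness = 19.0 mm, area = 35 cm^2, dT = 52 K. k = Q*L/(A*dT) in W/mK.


k = 128*19.0/1000/(35/10000*52) = 13.36 W/mK

13.36


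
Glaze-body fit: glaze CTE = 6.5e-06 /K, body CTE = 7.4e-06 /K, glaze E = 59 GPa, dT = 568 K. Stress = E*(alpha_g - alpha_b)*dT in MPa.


Stress = 59*1000*(6.5e-06 - 7.4e-06)*568 = -30.2 MPa

-30.2


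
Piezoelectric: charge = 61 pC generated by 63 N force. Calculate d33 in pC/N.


d33 = 61 / 63 = 1.0 pC/N

1.0


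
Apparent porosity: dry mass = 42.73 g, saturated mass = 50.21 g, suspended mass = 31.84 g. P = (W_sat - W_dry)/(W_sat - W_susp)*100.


P = (50.21 - 42.73) / (50.21 - 31.84) * 100 = 7.48 / 18.37 * 100 = 40.7%

40.7


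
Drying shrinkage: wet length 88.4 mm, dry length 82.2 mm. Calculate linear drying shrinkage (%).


DS = (88.4 - 82.2) / 88.4 * 100 = 7.01%

7.01


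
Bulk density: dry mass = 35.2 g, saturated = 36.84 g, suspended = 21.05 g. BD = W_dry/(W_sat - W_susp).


BD = 35.2 / (36.84 - 21.05) = 35.2 / 15.79 = 2.229 g/cm^3

2.229


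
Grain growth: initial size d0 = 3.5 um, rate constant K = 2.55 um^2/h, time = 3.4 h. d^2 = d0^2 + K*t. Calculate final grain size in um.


d^2 = 3.5^2 + 2.55*3.4 = 20.92
d = sqrt(20.92) = 4.57 um

4.57


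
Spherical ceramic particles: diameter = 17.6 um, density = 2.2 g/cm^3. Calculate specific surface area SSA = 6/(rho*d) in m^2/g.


SSA = 6 / (2.2 * 17.6) = 0.155 m^2/g

0.155


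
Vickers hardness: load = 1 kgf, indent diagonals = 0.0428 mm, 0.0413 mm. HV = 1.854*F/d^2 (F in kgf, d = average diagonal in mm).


d_avg = (0.0428+0.0413)/2 = 0.04205 mm
HV = 1.854*1/0.04205^2 = 1049

1049


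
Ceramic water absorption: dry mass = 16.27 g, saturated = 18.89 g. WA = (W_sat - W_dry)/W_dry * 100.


WA = (18.89 - 16.27) / 16.27 * 100 = 16.1%

16.1


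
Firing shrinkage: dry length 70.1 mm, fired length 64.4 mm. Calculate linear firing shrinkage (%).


FS = (70.1 - 64.4) / 70.1 * 100 = 8.13%

8.13


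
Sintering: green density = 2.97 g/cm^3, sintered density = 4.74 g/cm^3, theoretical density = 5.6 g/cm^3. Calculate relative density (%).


Relative = 4.74 / 5.6 * 100 = 84.6%

84.6


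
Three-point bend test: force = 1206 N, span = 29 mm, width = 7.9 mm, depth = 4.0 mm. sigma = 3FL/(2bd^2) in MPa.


sigma = 3*1206*29/(2*7.9*4.0^2) = 415.0 MPa

415.0


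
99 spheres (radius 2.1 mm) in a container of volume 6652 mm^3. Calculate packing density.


V_sphere = 4/3*pi*2.1^3 = 38.7924 mm^3
Total V = 99*38.7924 = 3840.4476 mm^3
PD = 3840.4476 / 6652 = 0.577

0.577


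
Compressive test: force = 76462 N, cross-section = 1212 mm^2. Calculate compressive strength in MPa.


CS = 76462 / 1212 = 63.1 MPa

63.1


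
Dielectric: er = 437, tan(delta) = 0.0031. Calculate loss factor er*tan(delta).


Loss = 437 * 0.0031 = 1.355

1.355


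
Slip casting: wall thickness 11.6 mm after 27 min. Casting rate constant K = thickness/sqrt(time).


K = 11.6 / sqrt(27) = 11.6 / 5.1962 = 2.232 mm/min^0.5

2.232


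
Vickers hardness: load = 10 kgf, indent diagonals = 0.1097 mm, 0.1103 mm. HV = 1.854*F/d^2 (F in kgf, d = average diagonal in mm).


d_avg = (0.1097+0.1103)/2 = 0.11 mm
HV = 1.854*10/0.11^2 = 1532

1532


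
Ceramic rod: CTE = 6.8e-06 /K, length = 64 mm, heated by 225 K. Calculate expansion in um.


dL = 6.8e-06 * 64 * 225 * 1000 = 97.92 um

97.92


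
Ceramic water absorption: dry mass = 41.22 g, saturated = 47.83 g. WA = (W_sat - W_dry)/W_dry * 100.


WA = (47.83 - 41.22) / 41.22 * 100 = 16.04%

16.04


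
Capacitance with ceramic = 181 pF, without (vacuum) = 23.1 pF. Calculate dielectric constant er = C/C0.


er = 181 / 23.1 = 7.84

7.84


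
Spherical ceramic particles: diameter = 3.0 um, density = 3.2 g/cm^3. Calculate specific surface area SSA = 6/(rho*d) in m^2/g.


SSA = 6 / (3.2 * 3.0) = 0.625 m^2/g

0.625


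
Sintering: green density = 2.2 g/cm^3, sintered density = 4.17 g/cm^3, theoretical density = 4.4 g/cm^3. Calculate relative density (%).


Relative = 4.17 / 4.4 * 100 = 94.8%

94.8


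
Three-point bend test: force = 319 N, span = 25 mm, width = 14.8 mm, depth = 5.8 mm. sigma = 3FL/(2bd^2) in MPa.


sigma = 3*319*25/(2*14.8*5.8^2) = 24.0 MPa

24.0


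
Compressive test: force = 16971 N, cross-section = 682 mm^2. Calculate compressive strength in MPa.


CS = 16971 / 682 = 24.9 MPa

24.9


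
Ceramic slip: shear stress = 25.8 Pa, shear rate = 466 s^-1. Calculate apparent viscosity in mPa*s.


eta = tau/gamma * 1000 = 25.8/466 * 1000 = 55.4 mPa*s

55.4


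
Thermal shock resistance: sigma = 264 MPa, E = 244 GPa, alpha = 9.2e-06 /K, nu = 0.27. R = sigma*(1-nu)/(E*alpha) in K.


R = 264*(1-0.27)/(244*1000*9.2e-06) = 86 K

86


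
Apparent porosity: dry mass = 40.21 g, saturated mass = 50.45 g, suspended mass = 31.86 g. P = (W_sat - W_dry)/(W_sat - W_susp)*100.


P = (50.45 - 40.21) / (50.45 - 31.86) * 100 = 10.24 / 18.59 * 100 = 55.1%

55.1


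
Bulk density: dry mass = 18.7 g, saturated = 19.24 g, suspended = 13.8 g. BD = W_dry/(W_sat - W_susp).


BD = 18.7 / (19.24 - 13.8) = 18.7 / 5.44 = 3.438 g/cm^3

3.438


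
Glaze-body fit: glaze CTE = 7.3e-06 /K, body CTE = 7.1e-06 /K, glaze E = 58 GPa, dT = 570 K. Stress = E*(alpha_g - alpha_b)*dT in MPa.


Stress = 58*1000*(7.3e-06 - 7.1e-06)*570 = 6.6 MPa

6.6


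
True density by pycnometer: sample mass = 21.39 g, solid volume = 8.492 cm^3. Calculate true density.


TD = 21.39 / 8.492 = 2.519 g/cm^3

2.519


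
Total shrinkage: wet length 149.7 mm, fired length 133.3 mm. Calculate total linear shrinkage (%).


TS = (149.7 - 133.3) / 149.7 * 100 = 10.96%

10.96


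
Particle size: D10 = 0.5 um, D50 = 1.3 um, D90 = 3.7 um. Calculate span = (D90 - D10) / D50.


Span = (3.7 - 0.5) / 1.3 = 3.2 / 1.3 = 2.462

2.462


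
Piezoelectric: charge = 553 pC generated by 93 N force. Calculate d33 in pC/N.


d33 = 553 / 93 = 5.9 pC/N

5.9


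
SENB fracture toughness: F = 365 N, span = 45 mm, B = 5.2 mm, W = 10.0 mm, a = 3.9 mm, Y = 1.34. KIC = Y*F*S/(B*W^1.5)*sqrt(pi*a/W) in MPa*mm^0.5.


KIC = 1.34*365*45/(5.2*10.0^1.5)*sqrt(pi*3.9/10.0) = 148.15

148.15


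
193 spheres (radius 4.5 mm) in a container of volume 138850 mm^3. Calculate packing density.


V_sphere = 4/3*pi*4.5^3 = 381.7035 mm^3
Total V = 193*381.7035 = 73668.7755 mm^3
PD = 73668.7755 / 138850 = 0.531

0.531


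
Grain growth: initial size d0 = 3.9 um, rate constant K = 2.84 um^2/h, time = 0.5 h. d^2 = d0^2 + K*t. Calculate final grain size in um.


d^2 = 3.9^2 + 2.84*0.5 = 16.63
d = sqrt(16.63) = 4.08 um

4.08


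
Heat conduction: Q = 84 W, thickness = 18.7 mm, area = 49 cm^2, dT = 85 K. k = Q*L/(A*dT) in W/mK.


k = 84*18.7/1000/(49/10000*85) = 3.77 W/mK

3.77


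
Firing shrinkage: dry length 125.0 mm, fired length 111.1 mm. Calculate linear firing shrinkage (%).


FS = (125.0 - 111.1) / 125.0 * 100 = 11.12%

11.12


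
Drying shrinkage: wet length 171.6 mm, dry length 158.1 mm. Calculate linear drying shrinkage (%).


DS = (171.6 - 158.1) / 171.6 * 100 = 7.87%

7.87


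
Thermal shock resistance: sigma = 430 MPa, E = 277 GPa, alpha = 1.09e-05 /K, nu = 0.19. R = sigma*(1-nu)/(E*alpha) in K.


R = 430*(1-0.19)/(277*1000*1.09e-05) = 115 K

115


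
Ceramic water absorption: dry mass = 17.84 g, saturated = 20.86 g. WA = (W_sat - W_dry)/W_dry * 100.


WA = (20.86 - 17.84) / 17.84 * 100 = 16.93%

16.93


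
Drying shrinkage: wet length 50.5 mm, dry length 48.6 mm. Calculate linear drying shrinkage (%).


DS = (50.5 - 48.6) / 50.5 * 100 = 3.76%

3.76


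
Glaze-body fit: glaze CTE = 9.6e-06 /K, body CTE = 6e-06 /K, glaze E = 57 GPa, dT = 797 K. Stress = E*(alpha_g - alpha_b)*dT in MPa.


Stress = 57*1000*(9.6e-06 - 6e-06)*797 = 163.5 MPa

163.5


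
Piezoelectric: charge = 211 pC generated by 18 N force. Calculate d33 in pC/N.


d33 = 211 / 18 = 11.7 pC/N

11.7


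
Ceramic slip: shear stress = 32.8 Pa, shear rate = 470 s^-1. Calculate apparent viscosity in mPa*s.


eta = tau/gamma * 1000 = 32.8/470 * 1000 = 69.8 mPa*s

69.8


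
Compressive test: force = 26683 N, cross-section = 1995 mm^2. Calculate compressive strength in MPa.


CS = 26683 / 1995 = 13.4 MPa

13.4


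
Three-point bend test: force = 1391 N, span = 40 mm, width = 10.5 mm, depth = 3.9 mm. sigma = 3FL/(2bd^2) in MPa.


sigma = 3*1391*40/(2*10.5*3.9^2) = 522.6 MPa

522.6


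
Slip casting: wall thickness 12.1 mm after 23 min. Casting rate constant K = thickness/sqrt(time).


K = 12.1 / sqrt(23) = 12.1 / 4.7958 = 2.523 mm/min^0.5

2.523


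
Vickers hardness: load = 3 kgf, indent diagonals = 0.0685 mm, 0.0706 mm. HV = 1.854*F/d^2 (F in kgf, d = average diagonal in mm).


d_avg = (0.0685+0.0706)/2 = 0.06955 mm
HV = 1.854*3/0.06955^2 = 1150

1150


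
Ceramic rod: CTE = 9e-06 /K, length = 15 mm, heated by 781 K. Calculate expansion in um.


dL = 9e-06 * 15 * 781 * 1000 = 105.435 um

105.435


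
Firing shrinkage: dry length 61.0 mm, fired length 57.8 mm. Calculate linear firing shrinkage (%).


FS = (61.0 - 57.8) / 61.0 * 100 = 5.25%

5.25


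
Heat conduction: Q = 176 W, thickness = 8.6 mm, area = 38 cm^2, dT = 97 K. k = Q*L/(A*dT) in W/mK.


k = 176*8.6/1000/(38/10000*97) = 4.11 W/mK

4.11


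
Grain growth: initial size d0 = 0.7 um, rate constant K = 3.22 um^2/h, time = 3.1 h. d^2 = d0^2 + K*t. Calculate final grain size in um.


d^2 = 0.7^2 + 3.22*3.1 = 10.472
d = sqrt(10.472) = 3.24 um

3.24


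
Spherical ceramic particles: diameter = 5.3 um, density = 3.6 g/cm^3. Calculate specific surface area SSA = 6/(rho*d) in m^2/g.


SSA = 6 / (3.6 * 5.3) = 0.314 m^2/g

0.314


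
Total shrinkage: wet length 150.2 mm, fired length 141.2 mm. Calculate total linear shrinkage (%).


TS = (150.2 - 141.2) / 150.2 * 100 = 5.99%

5.99


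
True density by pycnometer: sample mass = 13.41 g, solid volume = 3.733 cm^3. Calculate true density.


TD = 13.41 / 3.733 = 3.592 g/cm^3

3.592


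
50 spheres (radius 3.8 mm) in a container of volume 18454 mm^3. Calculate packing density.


V_sphere = 4/3*pi*3.8^3 = 229.8473 mm^3
Total V = 50*229.8473 = 11492.365 mm^3
PD = 11492.365 / 18454 = 0.623

0.623


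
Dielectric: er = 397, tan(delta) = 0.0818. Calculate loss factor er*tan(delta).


Loss = 397 * 0.0818 = 32.475

32.475


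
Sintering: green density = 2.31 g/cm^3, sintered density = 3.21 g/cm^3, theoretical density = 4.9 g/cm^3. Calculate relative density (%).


Relative = 3.21 / 4.9 * 100 = 65.5%

65.5


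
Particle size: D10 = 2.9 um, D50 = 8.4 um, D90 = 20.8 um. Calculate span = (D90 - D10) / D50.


Span = (20.8 - 2.9) / 8.4 = 17.9 / 8.4 = 2.131

2.131


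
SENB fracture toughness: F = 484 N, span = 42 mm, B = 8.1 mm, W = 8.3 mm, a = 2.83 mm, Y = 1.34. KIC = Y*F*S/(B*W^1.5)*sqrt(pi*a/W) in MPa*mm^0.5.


KIC = 1.34*484*42/(8.1*8.3^1.5)*sqrt(pi*2.83/8.3) = 145.55

145.55


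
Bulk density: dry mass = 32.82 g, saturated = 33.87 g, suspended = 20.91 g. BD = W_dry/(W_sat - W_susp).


BD = 32.82 / (33.87 - 20.91) = 32.82 / 12.96 = 2.532 g/cm^3

2.532


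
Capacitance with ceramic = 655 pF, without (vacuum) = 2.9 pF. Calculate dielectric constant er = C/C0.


er = 655 / 2.9 = 225.86

225.86


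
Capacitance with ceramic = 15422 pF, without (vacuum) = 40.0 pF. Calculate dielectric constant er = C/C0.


er = 15422 / 40.0 = 385.55

385.55


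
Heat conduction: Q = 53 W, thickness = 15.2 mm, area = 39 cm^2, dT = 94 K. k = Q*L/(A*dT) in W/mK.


k = 53*15.2/1000/(39/10000*94) = 2.2 W/mK

2.2


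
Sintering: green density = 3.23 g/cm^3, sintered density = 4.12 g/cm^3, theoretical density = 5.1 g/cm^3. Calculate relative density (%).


Relative = 4.12 / 5.1 * 100 = 80.8%

80.8


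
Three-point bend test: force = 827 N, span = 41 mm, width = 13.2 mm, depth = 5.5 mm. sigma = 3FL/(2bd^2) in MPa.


sigma = 3*827*41/(2*13.2*5.5^2) = 127.4 MPa

127.4


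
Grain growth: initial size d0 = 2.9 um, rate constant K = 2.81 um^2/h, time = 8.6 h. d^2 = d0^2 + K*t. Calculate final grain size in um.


d^2 = 2.9^2 + 2.81*8.6 = 32.576
d = sqrt(32.576) = 5.71 um

5.71


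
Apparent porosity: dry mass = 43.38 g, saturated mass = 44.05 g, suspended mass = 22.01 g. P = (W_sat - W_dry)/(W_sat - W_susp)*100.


P = (44.05 - 43.38) / (44.05 - 22.01) * 100 = 0.67 / 22.04 * 100 = 3.0%

3.0


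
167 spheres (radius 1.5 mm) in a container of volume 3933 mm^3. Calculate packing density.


V_sphere = 4/3*pi*1.5^3 = 14.1372 mm^3
Total V = 167*14.1372 = 2360.9124 mm^3
PD = 2360.9124 / 3933 = 0.6

0.6


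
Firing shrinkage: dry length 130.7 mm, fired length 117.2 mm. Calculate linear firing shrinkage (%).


FS = (130.7 - 117.2) / 130.7 * 100 = 10.33%

10.33


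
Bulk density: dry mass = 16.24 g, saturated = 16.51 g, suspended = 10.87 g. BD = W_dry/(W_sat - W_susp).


BD = 16.24 / (16.51 - 10.87) = 16.24 / 5.64 = 2.879 g/cm^3

2.879


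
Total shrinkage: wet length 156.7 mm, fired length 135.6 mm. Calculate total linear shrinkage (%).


TS = (156.7 - 135.6) / 156.7 * 100 = 13.47%

13.47


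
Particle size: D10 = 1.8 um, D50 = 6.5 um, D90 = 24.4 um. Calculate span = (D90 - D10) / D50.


Span = (24.4 - 1.8) / 6.5 = 22.6 / 6.5 = 3.477

3.477


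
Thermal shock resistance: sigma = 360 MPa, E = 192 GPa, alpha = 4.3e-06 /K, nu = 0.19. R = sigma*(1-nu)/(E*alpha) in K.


R = 360*(1-0.19)/(192*1000*4.3e-06) = 353 K

353


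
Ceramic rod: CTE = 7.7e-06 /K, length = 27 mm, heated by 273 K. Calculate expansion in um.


dL = 7.7e-06 * 27 * 273 * 1000 = 56.757 um

56.757


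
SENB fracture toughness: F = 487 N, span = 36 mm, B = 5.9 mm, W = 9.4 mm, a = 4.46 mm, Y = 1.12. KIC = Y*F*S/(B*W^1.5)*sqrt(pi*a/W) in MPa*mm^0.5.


KIC = 1.12*487*36/(5.9*9.4^1.5)*sqrt(pi*4.46/9.4) = 140.99

140.99


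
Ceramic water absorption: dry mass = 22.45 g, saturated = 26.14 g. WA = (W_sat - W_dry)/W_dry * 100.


WA = (26.14 - 22.45) / 22.45 * 100 = 16.44%

16.44


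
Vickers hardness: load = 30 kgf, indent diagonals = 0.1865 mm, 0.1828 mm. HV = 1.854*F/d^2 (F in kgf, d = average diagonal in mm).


d_avg = (0.1865+0.1828)/2 = 0.18465 mm
HV = 1.854*30/0.18465^2 = 1631

1631


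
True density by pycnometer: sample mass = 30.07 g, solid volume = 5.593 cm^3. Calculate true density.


TD = 30.07 / 5.593 = 5.376 g/cm^3

5.376


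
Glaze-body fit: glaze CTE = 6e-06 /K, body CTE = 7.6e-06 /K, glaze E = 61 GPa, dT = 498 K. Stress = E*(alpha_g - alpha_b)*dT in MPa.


Stress = 61*1000*(6e-06 - 7.6e-06)*498 = -48.6 MPa

-48.6


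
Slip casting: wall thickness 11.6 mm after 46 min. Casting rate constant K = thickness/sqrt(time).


K = 11.6 / sqrt(46) = 11.6 / 6.7823 = 1.71 mm/min^0.5

1.71


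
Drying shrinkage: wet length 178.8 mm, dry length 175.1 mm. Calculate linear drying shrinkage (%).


DS = (178.8 - 175.1) / 178.8 * 100 = 2.07%

2.07


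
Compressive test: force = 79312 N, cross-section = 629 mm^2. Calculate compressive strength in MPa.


CS = 79312 / 629 = 126.1 MPa

126.1


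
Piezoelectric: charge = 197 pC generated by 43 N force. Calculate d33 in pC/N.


d33 = 197 / 43 = 4.6 pC/N

4.6


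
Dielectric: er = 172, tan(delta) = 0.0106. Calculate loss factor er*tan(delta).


Loss = 172 * 0.0106 = 1.823

1.823


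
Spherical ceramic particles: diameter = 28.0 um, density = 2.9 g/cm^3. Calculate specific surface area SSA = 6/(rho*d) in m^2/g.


SSA = 6 / (2.9 * 28.0) = 0.074 m^2/g

0.074


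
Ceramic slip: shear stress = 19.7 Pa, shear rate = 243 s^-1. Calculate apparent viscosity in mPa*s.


eta = tau/gamma * 1000 = 19.7/243 * 1000 = 81.1 mPa*s

81.1


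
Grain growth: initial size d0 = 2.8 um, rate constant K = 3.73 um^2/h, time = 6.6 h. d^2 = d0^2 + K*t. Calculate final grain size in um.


d^2 = 2.8^2 + 3.73*6.6 = 32.458
d = sqrt(32.458) = 5.7 um

5.7


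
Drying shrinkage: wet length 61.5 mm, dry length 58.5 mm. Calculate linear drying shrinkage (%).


DS = (61.5 - 58.5) / 61.5 * 100 = 4.88%

4.88


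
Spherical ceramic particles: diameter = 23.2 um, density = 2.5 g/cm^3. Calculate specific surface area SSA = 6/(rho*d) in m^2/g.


SSA = 6 / (2.5 * 23.2) = 0.103 m^2/g

0.103


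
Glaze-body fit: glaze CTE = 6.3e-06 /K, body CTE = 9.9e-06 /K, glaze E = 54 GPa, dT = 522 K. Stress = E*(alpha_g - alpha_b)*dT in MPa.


Stress = 54*1000*(6.3e-06 - 9.9e-06)*522 = -101.5 MPa

-101.5


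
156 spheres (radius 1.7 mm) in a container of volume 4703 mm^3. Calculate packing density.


V_sphere = 4/3*pi*1.7^3 = 20.5795 mm^3
Total V = 156*20.5795 = 3210.402 mm^3
PD = 3210.402 / 4703 = 0.683

0.683


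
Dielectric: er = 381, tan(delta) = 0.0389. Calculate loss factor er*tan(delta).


Loss = 381 * 0.0389 = 14.821

14.821


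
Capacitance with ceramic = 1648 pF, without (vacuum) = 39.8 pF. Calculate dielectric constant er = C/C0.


er = 1648 / 39.8 = 41.41

41.41


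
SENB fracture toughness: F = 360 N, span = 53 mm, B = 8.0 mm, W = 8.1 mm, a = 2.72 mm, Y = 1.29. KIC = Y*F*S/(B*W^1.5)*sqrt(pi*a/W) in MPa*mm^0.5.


KIC = 1.29*360*53/(8.0*8.1^1.5)*sqrt(pi*2.72/8.1) = 137.08

137.08


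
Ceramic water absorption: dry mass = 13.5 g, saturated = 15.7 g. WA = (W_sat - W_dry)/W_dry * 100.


WA = (15.7 - 13.5) / 13.5 * 100 = 16.3%

16.3


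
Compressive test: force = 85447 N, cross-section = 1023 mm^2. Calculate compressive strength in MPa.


CS = 85447 / 1023 = 83.5 MPa

83.5


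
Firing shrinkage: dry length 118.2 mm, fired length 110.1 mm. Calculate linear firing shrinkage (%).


FS = (118.2 - 110.1) / 118.2 * 100 = 6.85%

6.85


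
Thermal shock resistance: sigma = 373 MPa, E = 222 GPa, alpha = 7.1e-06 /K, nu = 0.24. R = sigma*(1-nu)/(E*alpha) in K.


R = 373*(1-0.24)/(222*1000*7.1e-06) = 180 K

180


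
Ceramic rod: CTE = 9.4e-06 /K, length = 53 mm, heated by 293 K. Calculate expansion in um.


dL = 9.4e-06 * 53 * 293 * 1000 = 145.973 um

145.973


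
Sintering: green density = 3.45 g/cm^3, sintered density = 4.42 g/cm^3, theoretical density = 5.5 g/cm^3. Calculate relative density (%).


Relative = 4.42 / 5.5 * 100 = 80.4%

80.4


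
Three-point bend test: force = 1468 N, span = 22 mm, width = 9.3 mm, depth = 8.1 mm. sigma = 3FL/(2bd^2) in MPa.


sigma = 3*1468*22/(2*9.3*8.1^2) = 79.4 MPa

79.4


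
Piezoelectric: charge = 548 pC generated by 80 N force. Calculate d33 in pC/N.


d33 = 548 / 80 = 6.9 pC/N

6.9


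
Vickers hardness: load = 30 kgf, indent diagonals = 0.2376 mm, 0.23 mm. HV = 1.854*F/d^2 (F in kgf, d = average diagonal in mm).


d_avg = (0.2376+0.23)/2 = 0.2338 mm
HV = 1.854*30/0.2338^2 = 1018

1018


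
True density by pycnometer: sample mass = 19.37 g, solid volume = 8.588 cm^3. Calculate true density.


TD = 19.37 / 8.588 = 2.255 g/cm^3

2.255


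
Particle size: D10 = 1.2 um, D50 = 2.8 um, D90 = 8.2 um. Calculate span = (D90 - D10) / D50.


Span = (8.2 - 1.2) / 2.8 = 7.0 / 2.8 = 2.5

2.5


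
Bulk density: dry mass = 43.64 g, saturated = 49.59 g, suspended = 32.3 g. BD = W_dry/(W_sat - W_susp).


BD = 43.64 / (49.59 - 32.3) = 43.64 / 17.29 = 2.524 g/cm^3

2.524


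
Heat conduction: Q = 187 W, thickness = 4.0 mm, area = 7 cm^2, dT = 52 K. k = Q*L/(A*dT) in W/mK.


k = 187*4.0/1000/(7/10000*52) = 20.55 W/mK

20.55


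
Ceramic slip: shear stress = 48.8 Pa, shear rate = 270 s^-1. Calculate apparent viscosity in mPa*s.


eta = tau/gamma * 1000 = 48.8/270 * 1000 = 180.7 mPa*s

180.7


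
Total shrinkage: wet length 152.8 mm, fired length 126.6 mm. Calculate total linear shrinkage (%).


TS = (152.8 - 126.6) / 152.8 * 100 = 17.15%

17.15


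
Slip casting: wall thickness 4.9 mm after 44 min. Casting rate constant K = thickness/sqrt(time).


K = 4.9 / sqrt(44) = 4.9 / 6.6332 = 0.739 mm/min^0.5

0.739


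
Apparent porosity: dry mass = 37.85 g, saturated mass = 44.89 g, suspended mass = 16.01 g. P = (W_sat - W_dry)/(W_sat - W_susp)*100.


P = (44.89 - 37.85) / (44.89 - 16.01) * 100 = 7.04 / 28.88 * 100 = 24.4%

24.4


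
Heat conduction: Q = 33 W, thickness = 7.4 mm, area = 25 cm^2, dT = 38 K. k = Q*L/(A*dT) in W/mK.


k = 33*7.4/1000/(25/10000*38) = 2.57 W/mK

2.57


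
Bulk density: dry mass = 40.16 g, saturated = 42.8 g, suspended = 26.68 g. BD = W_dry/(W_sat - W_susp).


BD = 40.16 / (42.8 - 26.68) = 40.16 / 16.12 = 2.491 g/cm^3

2.491


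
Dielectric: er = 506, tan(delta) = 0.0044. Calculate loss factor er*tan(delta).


Loss = 506 * 0.0044 = 2.226

2.226


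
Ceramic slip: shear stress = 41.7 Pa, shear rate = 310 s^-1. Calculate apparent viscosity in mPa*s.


eta = tau/gamma * 1000 = 41.7/310 * 1000 = 134.5 mPa*s

134.5


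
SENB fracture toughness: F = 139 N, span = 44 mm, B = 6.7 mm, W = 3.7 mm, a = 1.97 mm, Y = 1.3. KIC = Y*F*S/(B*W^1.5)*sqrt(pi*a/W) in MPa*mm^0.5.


KIC = 1.3*139*44/(6.7*3.7^1.5)*sqrt(pi*1.97/3.7) = 215.65

215.65


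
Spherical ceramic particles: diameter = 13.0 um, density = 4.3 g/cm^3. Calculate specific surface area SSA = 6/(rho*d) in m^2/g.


SSA = 6 / (4.3 * 13.0) = 0.107 m^2/g

0.107


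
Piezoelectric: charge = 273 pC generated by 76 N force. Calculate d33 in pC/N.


d33 = 273 / 76 = 3.6 pC/N

3.6


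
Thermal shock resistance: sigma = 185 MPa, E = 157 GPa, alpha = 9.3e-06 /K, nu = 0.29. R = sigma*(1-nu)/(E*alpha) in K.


R = 185*(1-0.29)/(157*1000*9.3e-06) = 90 K

90


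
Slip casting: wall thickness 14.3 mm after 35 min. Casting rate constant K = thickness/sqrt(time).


K = 14.3 / sqrt(35) = 14.3 / 5.9161 = 2.417 mm/min^0.5

2.417


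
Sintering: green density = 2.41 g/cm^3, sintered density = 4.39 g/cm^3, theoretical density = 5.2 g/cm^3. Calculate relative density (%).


Relative = 4.39 / 5.2 * 100 = 84.4%

84.4


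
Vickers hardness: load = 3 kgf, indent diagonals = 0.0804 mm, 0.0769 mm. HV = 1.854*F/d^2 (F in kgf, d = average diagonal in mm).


d_avg = (0.0804+0.0769)/2 = 0.07865 mm
HV = 1.854*3/0.07865^2 = 899

899


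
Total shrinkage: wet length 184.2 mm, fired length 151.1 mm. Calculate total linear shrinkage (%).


TS = (184.2 - 151.1) / 184.2 * 100 = 17.97%

17.97


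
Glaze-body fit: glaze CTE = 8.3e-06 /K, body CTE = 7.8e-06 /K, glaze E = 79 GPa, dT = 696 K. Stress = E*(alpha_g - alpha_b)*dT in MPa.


Stress = 79*1000*(8.3e-06 - 7.8e-06)*696 = 27.5 MPa

27.5


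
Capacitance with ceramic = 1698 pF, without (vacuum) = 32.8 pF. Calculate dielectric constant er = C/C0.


er = 1698 / 32.8 = 51.77

51.77


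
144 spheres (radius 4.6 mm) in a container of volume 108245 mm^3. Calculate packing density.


V_sphere = 4/3*pi*4.6^3 = 407.7201 mm^3
Total V = 144*407.7201 = 58711.6944 mm^3
PD = 58711.6944 / 108245 = 0.542

0.542


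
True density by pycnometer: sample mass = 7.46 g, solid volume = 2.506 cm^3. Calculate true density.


TD = 7.46 / 2.506 = 2.977 g/cm^3

2.977


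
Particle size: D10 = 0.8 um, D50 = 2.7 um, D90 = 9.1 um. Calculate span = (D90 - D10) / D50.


Span = (9.1 - 0.8) / 2.7 = 8.3 / 2.7 = 3.074

3.074


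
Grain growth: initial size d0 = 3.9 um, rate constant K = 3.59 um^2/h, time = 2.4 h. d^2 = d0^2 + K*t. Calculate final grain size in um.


d^2 = 3.9^2 + 3.59*2.4 = 23.826
d = sqrt(23.826) = 4.88 um

4.88


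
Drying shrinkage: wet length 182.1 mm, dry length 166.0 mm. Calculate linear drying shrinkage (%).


DS = (182.1 - 166.0) / 182.1 * 100 = 8.84%

8.84


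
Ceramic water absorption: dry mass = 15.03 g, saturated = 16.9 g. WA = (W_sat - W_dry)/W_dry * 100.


WA = (16.9 - 15.03) / 15.03 * 100 = 12.44%

12.44


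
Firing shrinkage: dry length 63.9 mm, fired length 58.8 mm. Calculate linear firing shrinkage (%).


FS = (63.9 - 58.8) / 63.9 * 100 = 7.98%

7.98


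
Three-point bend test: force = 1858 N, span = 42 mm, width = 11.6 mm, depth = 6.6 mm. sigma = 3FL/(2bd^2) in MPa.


sigma = 3*1858*42/(2*11.6*6.6^2) = 231.7 MPa

231.7


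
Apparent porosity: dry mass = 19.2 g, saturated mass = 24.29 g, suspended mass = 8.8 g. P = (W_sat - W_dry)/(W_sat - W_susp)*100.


P = (24.29 - 19.2) / (24.29 - 8.8) * 100 = 5.09 / 15.49 * 100 = 32.9%

32.9


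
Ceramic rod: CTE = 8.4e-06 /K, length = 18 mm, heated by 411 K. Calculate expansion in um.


dL = 8.4e-06 * 18 * 411 * 1000 = 62.143 um

62.143


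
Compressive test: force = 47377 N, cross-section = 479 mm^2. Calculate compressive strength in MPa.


CS = 47377 / 479 = 98.9 MPa

98.9


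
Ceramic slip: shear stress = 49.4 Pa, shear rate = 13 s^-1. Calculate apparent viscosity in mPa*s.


eta = tau/gamma * 1000 = 49.4/13 * 1000 = 3800.0 mPa*s

3800.0


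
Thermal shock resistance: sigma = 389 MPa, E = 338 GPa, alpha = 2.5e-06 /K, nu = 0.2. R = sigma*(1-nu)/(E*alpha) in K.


R = 389*(1-0.2)/(338*1000*2.5e-06) = 368 K

368


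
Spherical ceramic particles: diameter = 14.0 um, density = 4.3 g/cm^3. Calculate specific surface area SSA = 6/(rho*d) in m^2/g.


SSA = 6 / (4.3 * 14.0) = 0.1 m^2/g

0.1


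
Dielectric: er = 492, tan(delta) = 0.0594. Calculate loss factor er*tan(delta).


Loss = 492 * 0.0594 = 29.225

29.225


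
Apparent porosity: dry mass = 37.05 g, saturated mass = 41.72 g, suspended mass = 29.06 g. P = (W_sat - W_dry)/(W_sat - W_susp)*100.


P = (41.72 - 37.05) / (41.72 - 29.06) * 100 = 4.67 / 12.66 * 100 = 36.9%

36.9


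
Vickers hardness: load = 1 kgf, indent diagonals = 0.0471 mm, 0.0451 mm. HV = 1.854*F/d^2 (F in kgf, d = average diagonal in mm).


d_avg = (0.0471+0.0451)/2 = 0.0461 mm
HV = 1.854*1/0.0461^2 = 872

872


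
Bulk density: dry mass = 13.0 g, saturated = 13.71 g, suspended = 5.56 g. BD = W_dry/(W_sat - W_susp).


BD = 13.0 / (13.71 - 5.56) = 13.0 / 8.15 = 1.595 g/cm^3

1.595


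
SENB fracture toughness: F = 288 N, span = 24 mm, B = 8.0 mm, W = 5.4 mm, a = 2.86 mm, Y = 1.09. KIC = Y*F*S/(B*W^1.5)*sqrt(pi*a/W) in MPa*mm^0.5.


KIC = 1.09*288*24/(8.0*5.4^1.5)*sqrt(pi*2.86/5.4) = 96.81

96.81


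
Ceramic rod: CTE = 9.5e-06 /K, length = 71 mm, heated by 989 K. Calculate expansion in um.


dL = 9.5e-06 * 71 * 989 * 1000 = 667.081 um

667.081


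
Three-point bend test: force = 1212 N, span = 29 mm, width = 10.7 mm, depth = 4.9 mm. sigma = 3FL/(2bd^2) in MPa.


sigma = 3*1212*29/(2*10.7*4.9^2) = 205.2 MPa

205.2


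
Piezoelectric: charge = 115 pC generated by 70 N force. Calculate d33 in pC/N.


d33 = 115 / 70 = 1.6 pC/N

1.6


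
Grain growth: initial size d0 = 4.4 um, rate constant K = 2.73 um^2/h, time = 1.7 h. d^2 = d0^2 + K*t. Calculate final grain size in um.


d^2 = 4.4^2 + 2.73*1.7 = 24.001
d = sqrt(24.001) = 4.9 um

4.9


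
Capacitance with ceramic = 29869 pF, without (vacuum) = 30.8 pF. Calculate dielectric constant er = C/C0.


er = 29869 / 30.8 = 969.77

969.77


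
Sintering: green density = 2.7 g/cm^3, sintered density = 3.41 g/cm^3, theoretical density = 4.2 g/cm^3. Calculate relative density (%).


Relative = 3.41 / 4.2 * 100 = 81.2%

81.2


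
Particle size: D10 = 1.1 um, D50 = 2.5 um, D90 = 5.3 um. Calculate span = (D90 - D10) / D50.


Span = (5.3 - 1.1) / 2.5 = 4.2 / 2.5 = 1.68

1.68


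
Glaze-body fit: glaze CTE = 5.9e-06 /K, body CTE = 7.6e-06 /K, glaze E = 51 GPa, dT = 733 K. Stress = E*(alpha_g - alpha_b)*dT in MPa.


Stress = 51*1000*(5.9e-06 - 7.6e-06)*733 = -63.6 MPa

-63.6


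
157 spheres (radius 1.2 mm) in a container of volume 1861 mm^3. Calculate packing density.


V_sphere = 4/3*pi*1.2^3 = 7.2382 mm^3
Total V = 157*7.2382 = 1136.3974 mm^3
PD = 1136.3974 / 1861 = 0.611

0.611


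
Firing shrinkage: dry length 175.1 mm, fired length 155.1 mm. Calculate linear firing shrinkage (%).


FS = (175.1 - 155.1) / 175.1 * 100 = 11.42%

11.42


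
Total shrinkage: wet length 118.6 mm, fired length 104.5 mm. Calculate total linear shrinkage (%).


TS = (118.6 - 104.5) / 118.6 * 100 = 11.89%

11.89


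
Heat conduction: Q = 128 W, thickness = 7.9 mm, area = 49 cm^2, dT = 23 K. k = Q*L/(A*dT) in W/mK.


k = 128*7.9/1000/(49/10000*23) = 8.97 W/mK

8.97


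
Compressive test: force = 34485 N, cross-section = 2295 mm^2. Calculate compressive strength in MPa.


CS = 34485 / 2295 = 15.0 MPa

15.0
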